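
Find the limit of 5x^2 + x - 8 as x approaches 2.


Since polynomials are continuous, we use direct substitution.
lim(x->2) of 5x^2 + x - 8
= 5 * 2^2 + 1 * 2 - 8
= 20 + 2 - 8
= 14

14


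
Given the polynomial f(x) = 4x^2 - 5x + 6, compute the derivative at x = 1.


Differentiate term by term using power and sum rules:
f(x) = 4x^2 - 5x + 6
f'(x) = 8x - 5
Substitute x = 1:
f'(1) = 8 * 1 - 5
= 8 - 5
= 3

3


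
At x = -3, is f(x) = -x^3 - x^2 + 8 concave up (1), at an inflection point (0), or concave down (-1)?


Concavity is determined by the sign of f''(x).
f(x) = -x^3 - x^2 + 8
f'(x) = -3x^2 - 2x
f''(x) = -6x - 2
f''(-3) = -6 * (-3) - 2
= 18 - 2
= 16
Since f''(-3) > 0, the function is concave up (1)

1


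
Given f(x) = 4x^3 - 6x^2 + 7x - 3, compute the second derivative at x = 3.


First derivative:
f'(x) = 12x^2 - 12x + 7
Second derivative:
f''(x) = 24x - 12
Substitute x = 3:
f''(3) = 24 * 3 - 12
= 72 - 12
= 60

60


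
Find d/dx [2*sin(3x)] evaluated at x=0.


Apply the chain rule to differentiate 2*sin(3x):
d/dx [2*sin(3x)]
= 2 * cos(3x) * d/dx(3x)
= 2 * 3 * cos(3x)
= 6 * cos(3x)
Evaluate at x = 0:
= 6 * cos(0)
= 6 * 1
= 6

6


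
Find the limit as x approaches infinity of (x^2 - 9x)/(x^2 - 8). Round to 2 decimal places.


For limits at infinity with equal-degree polynomials,
we compare leading coefficients.
Numerator leading term: x^2
Denominator leading term: x^2
Divide both by x^2:
lim = (1 - 9/x) / (1 - 8/x^2)
As x -> infinity, the 1/x and 1/x^2 terms vanish:
= 1/1 = 1 = 1.00

1.00


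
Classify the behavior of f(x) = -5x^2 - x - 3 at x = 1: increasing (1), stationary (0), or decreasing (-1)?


Compute f'(x) to determine behavior:
f'(x) = -10x - 1
f'(1) = -10 * 1 - 1
= -10 - 1
= -11
Since f'(1) < 0, the function is decreasing (-1)

-1


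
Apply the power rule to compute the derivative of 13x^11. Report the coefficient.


We apply the power rule: d/dx [ax^n] = a*n * x^(n-1)
d/dx [13x^11]
= 13 * 11 * x^(11-1)
= 143x^10
The coefficient is 143

143


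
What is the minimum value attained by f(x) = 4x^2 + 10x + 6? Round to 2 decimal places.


For a quadratic f(x) = ax^2 + bx + c with a > 0, the minimum is at the vertex.
Vertex x-coordinate: x = -b/(2a)
x = -(10) / (2 * 4)
x = -10/8 = -5/4
Substitute back to find the minimum value:
f(-5/4) = 4 * (-5/4)^2 + 10 * (-5/4) + 6
= 25/4 - 25/2 + 6
= -1/4 = -0.25

-0.25


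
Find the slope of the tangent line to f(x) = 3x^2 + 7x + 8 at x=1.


The slope of the tangent line equals f'(x) at the point.
f(x) = 3x^2 + 7x + 8
f'(x) = 6x + 7
At x = 1:
f'(1) = 6 * 1 + 7
= 6 + 7
= 13

13


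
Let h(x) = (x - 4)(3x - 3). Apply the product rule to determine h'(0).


Let u(x) = x - 4 and v(x) = 3x - 3
u'(x) = 1
v'(x) = 3
Product rule: h'(x) = u'(x)*v(x) + u(x)*v'(x)
= 1 * (3x - 3) + (x - 4) * 3
At x = 0:
u(0) = 1 * 0 - 4 = -4
v(0) = 3 * 0 - 3 = -3
h'(0) = 1 * (-3) + (-4) * 3
= -3 - 12
= -15

-15


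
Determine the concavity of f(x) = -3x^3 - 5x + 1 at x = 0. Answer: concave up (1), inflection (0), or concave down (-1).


Concavity is determined by the sign of f''(x).
f(x) = -3x^3 - 5x + 1
f'(x) = -9x^2 - 5
f''(x) = -18x
f''(0) = -18 * 0 + 0
= 0 + 0
= 0
f''(0) = 0, and f''(x) is linear with nonzero slope -18, so f'' changes sign at x = 0. Hence the function is at an inflection point (0)

0


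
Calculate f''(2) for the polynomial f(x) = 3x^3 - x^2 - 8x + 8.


First derivative:
f'(x) = 9x^2 - 2x - 8
Second derivative:
f''(x) = 18x - 2
Substitute x = 2:
f''(2) = 18 * 2 - 2
= 36 - 2
= 34

34


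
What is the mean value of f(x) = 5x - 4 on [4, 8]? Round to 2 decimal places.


Average value = 1/(b-a) * integral from a to b of f(x) dx
First compute the integral of 5x - 4:
F(x) = (5/2)x^2 - 4x
F(8) = 5/2 * 64 - 4 * 8 = 128
F(4) = 5/2 * 16 - 4 * 4 = 24
Integral = 128 - 24 = 104
Average = 104 / (8 - 4) = 104 / 4
= 26 = 26.00

26.00


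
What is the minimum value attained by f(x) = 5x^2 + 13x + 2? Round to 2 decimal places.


For a quadratic f(x) = ax^2 + bx + c with a > 0, the minimum is at the vertex.
Vertex x-coordinate: x = -b/(2a)
x = -(13) / (2 * 5)
x = -13/10
Substitute back to find the minimum value:
f(-13/10) = 5 * (-13/10)^2 + 13 * (-13/10) + 2
= 169/20 - 169/10 + 2
= -129/20 = -6.45

-6.45


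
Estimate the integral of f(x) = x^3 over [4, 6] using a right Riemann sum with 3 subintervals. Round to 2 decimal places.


Right Riemann sum uses right endpoints of each subinterval.
Interval: [4, 6], n = 3
dx = (6 - 4) / 3 = 2/3
Right endpoints: [14/3, 16/3, 6]
f values: [2744/27, 4096/27, 216]
Sum = dx * (sum of f values)
= 2/3 * 1408/3
= 2816/9 ≈ 312.89

312.89


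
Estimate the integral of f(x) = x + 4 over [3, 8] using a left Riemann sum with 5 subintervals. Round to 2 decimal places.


Left Riemann sum uses left endpoints of each subinterval.
Interval: [3, 8], n = 5
dx = (8 - 3) / 5 = 1
Left endpoints: [3, 4, 5, 6, 7]
f values: [7, 8, 9, 10, 11]
Sum = dx * (sum of f values)
= 1 * 45
= 45 = 45.00

45.00


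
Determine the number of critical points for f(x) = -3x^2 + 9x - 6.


Find where f'(x) = 0:
f'(x) = -6x + 9
Set f'(x) = 0:
-6x + 9 = 0
x = -9 / (-6) = 3/2
This is a linear equation in x, so there is exactly one solution.
Number of critical points: 1

1


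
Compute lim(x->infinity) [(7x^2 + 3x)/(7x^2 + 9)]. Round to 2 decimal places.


For limits at infinity with equal-degree polynomials,
we compare leading coefficients.
Numerator leading term: 7x^2
Denominator leading term: 7x^2
Divide both by x^2:
lim = (7 + 3/x) / (7 + 9/x^2)
As x -> infinity, the 1/x and 1/x^2 terms vanish:
= 7/7 = 1 = 1.00

1.00


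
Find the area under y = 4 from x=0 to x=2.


The area under a constant function y = 4 is a rectangle.
Width = 2 - 0 = 2
Height = 4
Area = width * height
= 2 * 4
= 8

8


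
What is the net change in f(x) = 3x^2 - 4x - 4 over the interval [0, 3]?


Net change = f(b) - f(a)
f(x) = 3x^2 - 4x - 4
Compute f(3):
f(3) = 3 * 3^2 - 4 * 3 - 4
= 27 - 12 - 4
= 11
Compute f(0):
f(0) = 3 * 0^2 - 4 * 0 - 4
= 0 + 0 - 4
= -4
Net change = 11 - (-4) = 15

15


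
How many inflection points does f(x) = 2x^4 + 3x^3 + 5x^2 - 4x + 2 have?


Inflection points occur where f''(x) = 0 and concavity changes.
f(x) = 2x^4 + 3x^3 + 5x^2 - 4x + 2
f'(x) = 8x^3 + 9x^2 + 10x - 4
f''(x) = 24x^2 + 18x + 10
This is a quadratic in x. Use the discriminant to count real roots.
Discriminant = (18)^2 - 4 * 24 * 10
= 324 - 960
= -636
Since discriminant < 0, f''(x) = 0 has no real solutions.
Number of inflection points: 0

0


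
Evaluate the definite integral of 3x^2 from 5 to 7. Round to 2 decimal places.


Find the antiderivative of 3x^2:
F(x) = 3/3 * x^3
Apply the Fundamental Theorem of Calculus:
F(7) - F(5)
= 3/3 * 7^3 - 3/3 * 5^3
= 3/3 * (343 - 125)
= 3/3 * 218
= 218 = 218.00

218.00


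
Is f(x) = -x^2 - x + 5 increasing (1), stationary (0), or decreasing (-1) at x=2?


Compute f'(x) to determine behavior:
f'(x) = -2x - 1
f'(2) = -2 * 2 - 1
= -4 - 1
= -5
Since f'(2) < 0, the function is decreasing (-1)

-1


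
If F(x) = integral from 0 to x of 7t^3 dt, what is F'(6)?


By the Fundamental Theorem of Calculus (Part 1):
If F(x) = integral from 0 to x of f(t) dt, then F'(x) = f(x)
Here f(t) = 7t^3
So F'(x) = 7x^3
Evaluate at x = 6:
F'(6) = 7 * 6^3
= 7 * 216
= 1512

1512


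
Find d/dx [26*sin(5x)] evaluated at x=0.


Apply the chain rule to differentiate 26*sin(5x):
d/dx [26*sin(5x)]
= 26 * cos(5x) * d/dx(5x)
= 26 * 5 * cos(5x)
= 130 * cos(5x)
Evaluate at x = 0:
= 130 * cos(0)
= 130 * 1
= 130

130


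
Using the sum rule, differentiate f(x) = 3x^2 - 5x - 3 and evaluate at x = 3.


Differentiate term by term using power and sum rules:
f(x) = 3x^2 - 5x - 3
f'(x) = 6x - 5
Substitute x = 3:
f'(3) = 6 * 3 - 5
= 18 - 5
= 13

13


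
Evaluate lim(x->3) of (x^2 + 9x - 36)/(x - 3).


Direct substitution gives 0/0, so we factor the numerator.
Factor: (x^2 + 9x - 36) = (x - 3)(x + 12)
Cancel the common factor (x - 3):
(x^2 + 9x - 36)/(x - 3) = (x + 12)
Now substitute x = 3:
= (3) - (-12) = 15

15


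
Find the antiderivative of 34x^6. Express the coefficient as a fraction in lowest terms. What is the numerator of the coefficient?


Apply the power rule for integration:
integral of ax^n dx = a/(n+1) * x^(n+1) + C
integral of 34x^6 dx
= 34/7 * x^7 + C
The coefficient in lowest terms is 34/7, and its numerator is 34

34


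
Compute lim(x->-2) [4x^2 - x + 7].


Since polynomials are continuous, we use direct substitution.
lim(x->-2) of 4x^2 - x + 7
= 4 * (-2)^2 - 1 * (-2) + 7
= 16 + 2 + 7
= 25

25


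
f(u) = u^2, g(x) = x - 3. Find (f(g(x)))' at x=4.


Using the chain rule: (f(g(x)))' = f'(g(x)) * g'(x)
First, find g(4):
g(4) = 1 * 4 - 3 = 1
Next, f'(u) = 2u
And g'(x) = 1
So f'(g(4)) * g'(4)
= 2 * 1 * 1
= 2

2


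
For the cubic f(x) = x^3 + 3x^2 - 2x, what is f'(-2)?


Differentiate f(x) = x^3 + 3x^2 - 2x term by term:
f'(x) = 3x^2 + 6x - 2
Substitute x = -2:
f'(-2) = 3 * (-2)^2 + 6 * (-2) - 2
= 12 - 12 - 2
= -2

-2


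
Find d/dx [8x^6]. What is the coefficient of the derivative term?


We apply the power rule: d/dx [ax^n] = a*n * x^(n-1)
d/dx [8x^6]
= 8 * 6 * x^(6-1)
= 48x^5
The coefficient is 48

48


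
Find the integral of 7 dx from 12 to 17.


The integral of a constant k over [a, b] equals k * (b - a).
integral from 12 to 17 of 7 dx
= 7 * (17 - 12)
= 7 * 5
= 35

35


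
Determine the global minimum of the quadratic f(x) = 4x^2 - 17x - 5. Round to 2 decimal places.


For a quadratic f(x) = ax^2 + bx + c with a > 0, the minimum is at the vertex.
Vertex x-coordinate: x = -b/(2a)
x = -(-17) / (2 * 4)
x = 17/8
Substitute back to find the minimum value:
f(17/8) = 4 * (17/8)^2 - 17 * (17/8) - 5
= 289/16 - 289/8 - 5
= -369/16 ≈ -23.06

-23.06


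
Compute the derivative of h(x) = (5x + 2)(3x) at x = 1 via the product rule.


Let u(x) = 5x + 2 and v(x) = 3x
u'(x) = 5
v'(x) = 3
Product rule: h'(x) = u'(x)*v(x) + u(x)*v'(x)
= 5 * (3x) + (5x + 2) * 3
At x = 1:
u(1) = 5 * 1 + 2 = 7
v(1) = 3 * 1 + 0 = 3
h'(1) = 5 * 3 + 7 * 3
= 15 + 21
= 36

36


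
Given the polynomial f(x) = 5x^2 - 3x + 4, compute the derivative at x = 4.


Differentiate term by term using power and sum rules:
f(x) = 5x^2 - 3x + 4
f'(x) = 10x - 3
Substitute x = 4:
f'(4) = 10 * 4 - 3
= 40 - 3
= 37

37


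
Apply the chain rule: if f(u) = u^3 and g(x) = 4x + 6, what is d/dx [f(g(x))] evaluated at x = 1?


Using the chain rule: (f(g(x)))' = f'(g(x)) * g'(x)
First, find g(1):
g(1) = 4 * 1 + 6 = 10
Next, f'(u) = 3u^2
And g'(x) = 4
So f'(g(1)) * g'(1)
= 3 * 10^2 * 4
= 3 * 100 * 4
= 1200

1200


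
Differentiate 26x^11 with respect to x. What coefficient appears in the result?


We apply the power rule: d/dx [ax^n] = a*n * x^(n-1)
d/dx [26x^11]
= 26 * 11 * x^(11-1)
= 286x^10
The coefficient is 286

286


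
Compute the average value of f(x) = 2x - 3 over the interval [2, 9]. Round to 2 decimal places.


Average value = 1/(b-a) * integral from a to b of f(x) dx
First compute the integral of 2x - 3:
F(x) = x^2 - 3x
F(9) = 1 * 81 - 3 * 9 = 54
F(2) = 1 * 4 - 3 * 2 = -2
Integral = 54 - (-2) = 56
Average = 56 / (9 - 2) = 56 / 7
= 8 = 8.00

8.00


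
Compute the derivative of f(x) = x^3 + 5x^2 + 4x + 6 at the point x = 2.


Differentiate f(x) = x^3 + 5x^2 + 4x + 6 term by term:
f'(x) = 3x^2 + 10x + 4
Substitute x = 2:
f'(2) = 3 * 2^2 + 10 * 2 + 4
= 12 + 20 + 4
= 36

36


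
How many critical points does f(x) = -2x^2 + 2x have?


Find where f'(x) = 0:
f'(x) = -4x + 2
Set f'(x) = 0:
-4x + 2 = 0
x = -2 / (-4) = 1/2
This is a linear equation in x, so there is exactly one solution.
Number of critical points: 1

1


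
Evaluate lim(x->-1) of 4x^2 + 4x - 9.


Since polynomials are continuous, we use direct substitution.
lim(x->-1) of 4x^2 + 4x - 9
= 4 * (-1)^2 + 4 * (-1) - 9
= 4 - 4 - 9
= -9

-9


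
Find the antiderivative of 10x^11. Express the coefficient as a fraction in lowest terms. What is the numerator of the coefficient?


Apply the power rule for integration:
integral of ax^n dx = a/(n+1) * x^(n+1) + C
integral of 10x^11 dx
= 10/12 * x^12 + C
= 5/6 * x^12 + C
The coefficient in lowest terms is 5/6, and its numerator is 5

5


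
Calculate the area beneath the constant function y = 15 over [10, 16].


The area under a constant function y = 15 is a rectangle.
Width = 16 - 10 = 6
Height = 15
Area = width * height
= 6 * 15
= 90

90


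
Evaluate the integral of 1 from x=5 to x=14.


The integral of a constant k over [a, b] equals k * (b - a).
integral from 5 to 14 of 1 dx
= 1 * (14 - 5)
= 1 * 9
= 9

9


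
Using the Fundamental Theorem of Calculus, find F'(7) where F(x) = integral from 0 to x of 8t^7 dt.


By the Fundamental Theorem of Calculus (Part 1):
If F(x) = integral from 0 to x of f(t) dt, then F'(x) = f(x)
Here f(t) = 8t^7
So F'(x) = 8x^7
Evaluate at x = 7:
F'(7) = 8 * 7^7
= 8 * 823543
= 6588344

6588344


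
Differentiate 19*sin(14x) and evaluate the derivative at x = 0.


Apply the chain rule to differentiate 19*sin(14x):
d/dx [19*sin(14x)]
= 19 * cos(14x) * d/dx(14x)
= 19 * 14 * cos(14x)
= 266 * cos(14x)
Evaluate at x = 0:
= 266 * cos(0)
= 266 * 1
= 266

266


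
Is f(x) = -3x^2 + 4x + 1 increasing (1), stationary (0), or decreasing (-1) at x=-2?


Compute f'(x) to determine behavior:
f'(x) = -6x + 4
f'(-2) = -6 * (-2) + 4
= 12 + 4
= 16
Since f'(-2) > 0, the function is increasing (1)

1


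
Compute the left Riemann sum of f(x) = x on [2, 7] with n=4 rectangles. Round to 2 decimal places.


Left Riemann sum uses left endpoints of each subinterval.
Interval: [2, 7], n = 4
dx = (7 - 2) / 4 = 5/4
Left endpoints: [2, 13/4, 9/2, 23/4]
f values: [2, 13/4, 9/2, 23/4]
Sum = dx * (sum of f values)
= 5/4 * 31/2
= 155/8 ≈ 19.38

19.38


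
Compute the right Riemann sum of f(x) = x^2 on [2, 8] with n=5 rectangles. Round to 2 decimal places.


Right Riemann sum uses right endpoints of each subinterval.
Interval: [2, 8], n = 5
dx = (8 - 2) / 5 = 6/5
Right endpoints: [16/5, 22/5, 28/5, 34/5, 8]
f values: [256/25, 484/25, 784/25, 1156/25, 64]
Sum = dx * (sum of f values)
= 6/5 * 856/5
= 5136/25 = 205.44

205.44


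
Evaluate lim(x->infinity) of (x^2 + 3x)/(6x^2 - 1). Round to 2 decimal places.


For limits at infinity with equal-degree polynomials,
we compare leading coefficients.
Numerator leading term: x^2
Denominator leading term: 6x^2
Divide both by x^2:
lim = (1 + 3/x) / (6 - 1/x^2)
As x -> infinity, the 1/x and 1/x^2 terms vanish:
= 1/6 ≈ 0.17

0.17


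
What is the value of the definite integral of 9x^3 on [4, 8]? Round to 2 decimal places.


Find the antiderivative of 9x^3:
F(x) = 9/4 * x^4
Apply the Fundamental Theorem of Calculus:
F(8) - F(4)
= 9/4 * 8^4 - 9/4 * 4^4
= 9/4 * (4096 - 256)
= 9/4 * 3840
= 8640 = 8640.00

8640.00


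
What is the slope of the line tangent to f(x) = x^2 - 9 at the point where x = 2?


The slope of the tangent line equals f'(x) at the point.
f(x) = x^2 - 9
f'(x) = 2x
At x = 2:
f'(2) = 2 * 2 + 0
= 4 + 0
= 4

4


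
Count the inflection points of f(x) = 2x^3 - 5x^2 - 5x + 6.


Inflection points occur where f''(x) = 0 and concavity changes.
f(x) = 2x^3 - 5x^2 - 5x + 6
f'(x) = 6x^2 - 10x - 5
f''(x) = 12x - 10
Set f''(x) = 0:
12x - 10 = 0
x = 10 / 12 = 5/6
Since f''(x) is linear (degree 1), it changes sign at this point.
Therefore there is exactly 1 inflection point.

1


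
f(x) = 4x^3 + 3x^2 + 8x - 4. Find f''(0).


First derivative:
f'(x) = 12x^2 + 6x + 8
Second derivative:
f''(x) = 24x + 6
Substitute x = 0:
f''(0) = 24 * 0 + 6
= 0 + 6
= 6

6


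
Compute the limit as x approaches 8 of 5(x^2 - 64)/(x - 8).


Direct substitution gives 0/0, so we factor the numerator.
Factor: 5(x^2 - 64) = 5 * (x - 8)(x + 8)
Cancel the common factor (x - 8):
5(x^2 - 64)/(x - 8) = 5 * (x + 8)
Now substitute x = 8:
= 5 * (8 + 8) = 80

80


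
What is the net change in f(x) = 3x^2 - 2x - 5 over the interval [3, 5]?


Net change = f(b) - f(a)
f(x) = 3x^2 - 2x - 5
Compute f(5):
f(5) = 3 * 5^2 - 2 * 5 - 5
= 75 - 10 - 5
= 60
Compute f(3):
f(3) = 3 * 3^2 - 2 * 3 - 5
= 27 - 6 - 5
= 16
Net change = 60 - 16 = 44

44


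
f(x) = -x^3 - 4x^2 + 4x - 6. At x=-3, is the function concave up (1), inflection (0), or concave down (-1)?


Concavity is determined by the sign of f''(x).
f(x) = -x^3 - 4x^2 + 4x - 6
f'(x) = -3x^2 - 8x + 4
f''(x) = -6x - 8
f''(-3) = -6 * (-3) - 8
= 18 - 8
= 10
Since f''(-3) > 0, the function is concave up (1)

1


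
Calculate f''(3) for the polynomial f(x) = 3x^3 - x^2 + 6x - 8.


First derivative:
f'(x) = 9x^2 - 2x + 6
Second derivative:
f''(x) = 18x - 2
Substitute x = 3:
f''(3) = 18 * 3 - 2
= 54 - 2
= 52

52


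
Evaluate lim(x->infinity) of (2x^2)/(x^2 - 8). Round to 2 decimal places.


For limits at infinity with equal-degree polynomials,
we compare leading coefficients.
Numerator leading term: 2x^2
Denominator leading term: x^2
Divide both by x^2:
lim = (2) / (1 - 8/x^2)
As x -> infinity, the 1/x and 1/x^2 terms vanish:
= 2/1 = 2 = 2.00

2.00


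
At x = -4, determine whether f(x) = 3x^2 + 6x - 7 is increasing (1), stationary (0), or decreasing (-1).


Compute f'(x) to determine behavior:
f'(x) = 6x + 6
f'(-4) = 6 * (-4) + 6
= -24 + 6
= -18
Since f'(-4) < 0, the function is decreasing (-1)

-1


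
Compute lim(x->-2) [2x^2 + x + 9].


Since polynomials are continuous, we use direct substitution.
lim(x->-2) of 2x^2 + x + 9
= 2 * (-2)^2 + 1 * (-2) + 9
= 8 - 2 + 9
= 15

15


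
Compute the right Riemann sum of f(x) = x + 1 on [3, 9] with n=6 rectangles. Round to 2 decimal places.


Right Riemann sum uses right endpoints of each subinterval.
Interval: [3, 9], n = 6
dx = (9 - 3) / 6 = 1
Right endpoints: [4, 5, 6, 7, 8, 9]
f values: [5, 6, 7, 8, 9, 10]
Sum = dx * (sum of f values)
= 1 * 45
= 45 = 45.00

45.00


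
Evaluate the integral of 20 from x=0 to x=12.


The integral of a constant k over [a, b] equals k * (b - a).
integral from 0 to 12 of 20 dx
= 20 * (12 - 0)
= 20 * 12
= 240

240


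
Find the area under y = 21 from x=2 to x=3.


The area under a constant function y = 21 is a rectangle.
Width = 3 - 2 = 1
Height = 21
Area = width * height
= 1 * 21
= 21

21


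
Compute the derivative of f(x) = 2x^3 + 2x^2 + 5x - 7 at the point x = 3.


Differentiate f(x) = 2x^3 + 2x^2 + 5x - 7 term by term:
f'(x) = 6x^2 + 4x + 5
Substitute x = 3:
f'(3) = 6 * 3^2 + 4 * 3 + 5
= 54 + 12 + 5
= 71

71


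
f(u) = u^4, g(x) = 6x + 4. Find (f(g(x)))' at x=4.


Using the chain rule: (f(g(x)))' = f'(g(x)) * g'(x)
First, find g(4):
g(4) = 6 * 4 + 4 = 28
Next, f'(u) = 4u^3
And g'(x) = 6
So f'(g(4)) * g'(4)
= 4 * 28^3 * 6
= 4 * 21952 * 6
= 526848

526848


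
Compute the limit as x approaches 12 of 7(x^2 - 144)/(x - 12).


Direct substitution gives 0/0, so we factor the numerator.
Factor: 7(x^2 - 144) = 7 * (x - 12)(x + 12)
Cancel the common factor (x - 12):
7(x^2 - 144)/(x - 12) = 7 * (x + 12)
Now substitute x = 12:
= 7 * (12 + 12) = 168

168


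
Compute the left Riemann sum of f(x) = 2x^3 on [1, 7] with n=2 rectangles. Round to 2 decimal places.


Left Riemann sum uses left endpoints of each subinterval.
Interval: [1, 7], n = 2
dx = (7 - 1) / 2 = 3
Left endpoints: [1, 4]
f values: [2, 128]
Sum = dx * (sum of f values)
= 3 * 130
= 390 = 390.00

390.00


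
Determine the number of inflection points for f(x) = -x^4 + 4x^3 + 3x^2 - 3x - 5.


Inflection points occur where f''(x) = 0 and concavity changes.
f(x) = -x^4 + 4x^3 + 3x^2 - 3x - 5
f'(x) = -4x^3 + 12x^2 + 6x - 3
f''(x) = -12x^2 + 24x + 6
This is a quadratic in x. Use the discriminant to count real roots.
Discriminant = (24)^2 - 4 * (-12) * 6
= 576 - (-288)
= 864
Since discriminant > 0, f''(x) = 0 has 2 distinct real solutions.
A quadratic with two distinct real roots changes sign at each root, so concavity changes at both.
Number of inflection points: 2

2


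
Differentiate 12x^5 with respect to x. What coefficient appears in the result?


We apply the power rule: d/dx [ax^n] = a*n * x^(n-1)
d/dx [12x^5]
= 12 * 5 * x^(5-1)
= 60x^4
The coefficient is 60

60


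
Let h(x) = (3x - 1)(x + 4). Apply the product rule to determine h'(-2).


Let u(x) = 3x - 1 and v(x) = x + 4
u'(x) = 3
v'(x) = 1
Product rule: h'(x) = u'(x)*v(x) + u(x)*v'(x)
= 3 * (x + 4) + (3x - 1) * 1
At x = -2:
u(-2) = 3 * (-2) - 1 = -7
v(-2) = 1 * (-2) + 4 = 2
h'(-2) = 3 * 2 + (-7) * 1
= 6 - 7
= -1

-1


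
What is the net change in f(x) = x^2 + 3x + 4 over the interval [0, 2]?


Net change = f(b) - f(a)
f(x) = x^2 + 3x + 4
Compute f(2):
f(2) = 1 * 2^2 + 3 * 2 + 4
= 4 + 6 + 4
= 14
Compute f(0):
f(0) = 1 * 0^2 + 3 * 0 + 4
= 0 + 0 + 4
= 4
Net change = 14 - 4 = 10

10


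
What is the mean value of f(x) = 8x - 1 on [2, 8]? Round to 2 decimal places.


Average value = 1/(b-a) * integral from a to b of f(x) dx
First compute the integral of 8x - 1:
F(x) = 4x^2 - x
F(8) = 4 * 64 - 1 * 8 = 248
F(2) = 4 * 4 - 1 * 2 = 14
Integral = 248 - 14 = 234
Average = 234 / (8 - 2) = 234 / 6
= 39 = 39.00

39.00


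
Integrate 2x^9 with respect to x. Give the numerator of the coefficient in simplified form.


Apply the power rule for integration:
integral of ax^n dx = a/(n+1) * x^(n+1) + C
integral of 2x^9 dx
= 2/10 * x^10 + C
= 1/5 * x^10 + C
The coefficient in lowest terms is 1/5, and its numerator is 1

1


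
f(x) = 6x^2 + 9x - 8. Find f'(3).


Differentiate term by term using power and sum rules:
f(x) = 6x^2 + 9x - 8
f'(x) = 12x + 9
Substitute x = 3:
f'(3) = 12 * 3 + 9
= 36 + 9
= 45

45


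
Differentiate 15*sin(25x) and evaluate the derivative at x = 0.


Apply the chain rule to differentiate 15*sin(25x):
d/dx [15*sin(25x)]
= 15 * cos(25x) * d/dx(25x)
= 15 * 25 * cos(25x)
= 375 * cos(25x)
Evaluate at x = 0:
= 375 * cos(0)
= 375 * 1
= 375

375


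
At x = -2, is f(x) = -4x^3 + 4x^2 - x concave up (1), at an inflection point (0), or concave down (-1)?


Concavity is determined by the sign of f''(x).
f(x) = -4x^3 + 4x^2 - x
f'(x) = -12x^2 + 8x - 1
f''(x) = -24x + 8
f''(-2) = -24 * (-2) + 8
= 48 + 8
= 56
Since f''(-2) > 0, the function is concave up (1)

1


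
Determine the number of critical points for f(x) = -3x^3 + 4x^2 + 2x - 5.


Find where f'(x) = 0:
f(x) = -3x^3 + 4x^2 + 2x - 5
f'(x) = -9x^2 + 8x + 2
This is a quadratic in x. Use the discriminant to count real roots.
Discriminant = (8)^2 - 4 * (-9) * 2
= 64 - (-72)
= 136
Since discriminant > 0, f'(x) = 0 has 2 real solutions.
Number of critical points: 2

2


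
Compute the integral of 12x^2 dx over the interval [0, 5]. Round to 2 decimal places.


Find the antiderivative of 12x^2:
F(x) = 12/3 * x^3
Apply the Fundamental Theorem of Calculus:
F(5) - F(0)
= 12/3 * 5^3 - 12/3 * 0^3
= 12/3 * (125 - 0)
= 12/3 * 125
= 500 = 500.00

500.00


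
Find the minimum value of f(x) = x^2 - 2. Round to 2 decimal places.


For a quadratic f(x) = ax^2 + bx + c with a > 0, the minimum is at the vertex.
Vertex x-coordinate: x = -b/(2a)
x = -(0) / (2 * 1)
x = 0/2 = 0
Substitute back to find the minimum value:
f(0) = 1 * 0^2 + 0 * 0 - 2
= 0 + 0 - 2
= -2 = -2.00

-2.00


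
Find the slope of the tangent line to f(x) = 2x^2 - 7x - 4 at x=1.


The slope of the tangent line equals f'(x) at the point.
f(x) = 2x^2 - 7x - 4
f'(x) = 4x - 7
At x = 1:
f'(1) = 4 * 1 - 7
= 4 - 7
= -3

-3


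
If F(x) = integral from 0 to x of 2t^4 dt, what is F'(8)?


By the Fundamental Theorem of Calculus (Part 1):
If F(x) = integral from 0 to x of f(t) dt, then F'(x) = f(x)
Here f(t) = 2t^4
So F'(x) = 2x^4
Evaluate at x = 8:
F'(8) = 2 * 8^4
= 2 * 4096
= 8192

8192


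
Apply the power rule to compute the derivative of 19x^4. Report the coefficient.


We apply the power rule: d/dx [ax^n] = a*n * x^(n-1)
d/dx [19x^4]
= 19 * 4 * x^(4-1)
= 76x^3
The coefficient is 76

76


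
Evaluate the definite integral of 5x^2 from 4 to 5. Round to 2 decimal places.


Find the antiderivative of 5x^2:
F(x) = 5/3 * x^3
Apply the Fundamental Theorem of Calculus:
F(5) - F(4)
= 5/3 * 5^3 - 5/3 * 4^3
= 5/3 * (125 - 64)
= 5/3 * 61
= 305/3 ≈ 101.67

101.67


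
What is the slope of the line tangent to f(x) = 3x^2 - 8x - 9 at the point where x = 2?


The slope of the tangent line equals f'(x) at the point.
f(x) = 3x^2 - 8x - 9
f'(x) = 6x - 8
At x = 2:
f'(2) = 6 * 2 - 8
= 12 - 8
= 4

4


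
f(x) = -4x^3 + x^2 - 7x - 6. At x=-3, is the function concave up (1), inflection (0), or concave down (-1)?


Concavity is determined by the sign of f''(x).
f(x) = -4x^3 + x^2 - 7x - 6
f'(x) = -12x^2 + 2x - 7
f''(x) = -24x + 2
f''(-3) = -24 * (-3) + 2
= 72 + 2
= 74
Since f''(-3) > 0, the function is concave up (1)

1


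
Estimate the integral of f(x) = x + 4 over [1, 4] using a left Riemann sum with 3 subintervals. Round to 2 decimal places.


Left Riemann sum uses left endpoints of each subinterval.
Interval: [1, 4], n = 3
dx = (4 - 1) / 3 = 1
Left endpoints: [1, 2, 3]
f values: [5, 6, 7]
Sum = dx * (sum of f values)
= 1 * 18
= 18 = 18.00

18.00


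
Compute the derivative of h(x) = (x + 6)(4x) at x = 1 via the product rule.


Let u(x) = x + 6 and v(x) = 4x
u'(x) = 1
v'(x) = 4
Product rule: h'(x) = u'(x)*v(x) + u(x)*v'(x)
= 1 * (4x) + (x + 6) * 4
At x = 1:
u(1) = 1 * 1 + 6 = 7
v(1) = 4 * 1 + 0 = 4
h'(1) = 1 * 4 + 7 * 4
= 4 + 28
= 32

32


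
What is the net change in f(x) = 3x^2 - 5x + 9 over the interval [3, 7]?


Net change = f(b) - f(a)
f(x) = 3x^2 - 5x + 9
Compute f(7):
f(7) = 3 * 7^2 - 5 * 7 + 9
= 147 - 35 + 9
= 121
Compute f(3):
f(3) = 3 * 3^2 - 5 * 3 + 9
= 27 - 15 + 9
= 21
Net change = 121 - 21 = 100

100


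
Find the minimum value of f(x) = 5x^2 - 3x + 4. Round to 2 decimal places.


For a quadratic f(x) = ax^2 + bx + c with a > 0, the minimum is at the vertex.
Vertex x-coordinate: x = -b/(2a)
x = -(-3) / (2 * 5)
x = 3/10
Substitute back to find the minimum value:
f(3/10) = 5 * (3/10)^2 - 3 * (3/10) + 4
= 9/20 - 9/10 + 4
= 71/20 = 3.55

3.55


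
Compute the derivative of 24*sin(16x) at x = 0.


Apply the chain rule to differentiate 24*sin(16x):
d/dx [24*sin(16x)]
= 24 * cos(16x) * d/dx(16x)
= 24 * 16 * cos(16x)
= 384 * cos(16x)
Evaluate at x = 0:
= 384 * cos(0)
= 384 * 1
= 384

384


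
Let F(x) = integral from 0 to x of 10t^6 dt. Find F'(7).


By the Fundamental Theorem of Calculus (Part 1):
If F(x) = integral from 0 to x of f(t) dt, then F'(x) = f(x)
Here f(t) = 10t^6
So F'(x) = 10x^6
Evaluate at x = 7:
F'(7) = 10 * 7^6
= 10 * 117649
= 1176490

1176490


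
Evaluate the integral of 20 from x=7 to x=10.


The integral of a constant k over [a, b] equals k * (b - a).
integral from 7 to 10 of 20 dx
= 20 * (10 - 7)
= 20 * 3
= 60

60


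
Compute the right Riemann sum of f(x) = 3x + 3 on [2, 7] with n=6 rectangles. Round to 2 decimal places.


Right Riemann sum uses right endpoints of each subinterval.
Interval: [2, 7], n = 6
dx = (7 - 2) / 6 = 5/6
Right endpoints: [17/6, 11/3, 9/2, 16/3, 37/6, 7]
f values: [23/2, 14, 33/2, 19, 43/2, 24]
Sum = dx * (sum of f values)
= 5/6 * 213/2
= 355/4 = 88.75

88.75


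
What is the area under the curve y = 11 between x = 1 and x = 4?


The area under a constant function y = 11 is a rectangle.
Width = 4 - 1 = 3
Height = 11
Area = width * height
= 3 * 11
= 33

33


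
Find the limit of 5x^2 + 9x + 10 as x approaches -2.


Since polynomials are continuous, we use direct substitution.
lim(x->-2) of 5x^2 + 9x + 10
= 5 * (-2)^2 + 9 * (-2) + 10
= 20 - 18 + 10
= 12

12


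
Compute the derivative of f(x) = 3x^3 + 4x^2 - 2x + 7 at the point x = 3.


Differentiate f(x) = 3x^3 + 4x^2 - 2x + 7 term by term:
f'(x) = 9x^2 + 8x - 2
Substitute x = 3:
f'(3) = 9 * 3^2 + 8 * 3 - 2
= 81 + 24 - 2
= 103

103


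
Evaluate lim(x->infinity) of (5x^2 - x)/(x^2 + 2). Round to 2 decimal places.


For limits at infinity with equal-degree polynomials,
we compare leading coefficients.
Numerator leading term: 5x^2
Denominator leading term: x^2
Divide both by x^2:
lim = (5 - 1/x) / (1 + 2/x^2)
As x -> infinity, the 1/x and 1/x^2 terms vanish:
= 5/1 = 5 = 5.00

5.00


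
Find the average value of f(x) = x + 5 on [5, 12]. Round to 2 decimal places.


Average value = 1/(b-a) * integral from a to b of f(x) dx
First compute the integral of x + 5:
F(x) = (1/2)x^2 + 5x
F(12) = 1/2 * 144 + 5 * 12 = 132
F(5) = 1/2 * 25 + 5 * 5 = 75/2
Integral = 132 - 75/2 = 189/2
Average = (189/2) / (12 - 5) = (189/2) / 7
= 27/2 = 13.50

13.50


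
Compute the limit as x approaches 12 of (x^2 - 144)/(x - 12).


Direct substitution gives 0/0, so we factor the numerator.
Factor: (x^2 - 144) = (x - 12)(x + 12)
Cancel the common factor (x - 12):
(x^2 - 144)/(x - 12) = (x + 12)
Now substitute x = 12:
= (12 + 12) = 24

24


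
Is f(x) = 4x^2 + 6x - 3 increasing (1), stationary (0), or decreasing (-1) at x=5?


Compute f'(x) to determine behavior:
f'(x) = 8x + 6
f'(5) = 8 * 5 + 6
= 40 + 6
= 46
Since f'(5) > 0, the function is increasing (1)

1


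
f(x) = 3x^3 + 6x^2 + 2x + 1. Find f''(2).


First derivative:
f'(x) = 9x^2 + 12x + 2
Second derivative:
f''(x) = 18x + 12
Substitute x = 2:
f''(2) = 18 * 2 + 12
= 36 + 12
= 48

48


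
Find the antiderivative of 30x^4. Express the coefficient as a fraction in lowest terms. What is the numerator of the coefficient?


Apply the power rule for integration:
integral of ax^n dx = a/(n+1) * x^(n+1) + C
integral of 30x^4 dx
= 30/5 * x^5 + C
= 6 * x^5 + C
The coefficient in lowest terms is 6 = 6/1, so its numerator is 6

6


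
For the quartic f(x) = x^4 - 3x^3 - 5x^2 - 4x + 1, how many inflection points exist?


Inflection points occur where f''(x) = 0 and concavity changes.
f(x) = x^4 - 3x^3 - 5x^2 - 4x + 1
f'(x) = 4x^3 - 9x^2 - 10x - 4
f''(x) = 12x^2 - 18x - 10
This is a quadratic in x. Use the discriminant to count real roots.
Discriminant = (-18)^2 - 4 * 12 * (-10)
= 324 - (-480)
= 804
Since discriminant > 0, f''(x) = 0 has 2 distinct real solutions.
A quadratic with two distinct real roots changes sign at each root, so concavity changes at both.
Number of inflection points: 2

2


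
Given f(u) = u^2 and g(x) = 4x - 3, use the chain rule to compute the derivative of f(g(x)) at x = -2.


Using the chain rule: (f(g(x)))' = f'(g(x)) * g'(x)
First, find g(-2):
g(-2) = 4 * (-2) - 3 = -11
Next, f'(u) = 2u
And g'(x) = 4
So f'(g(-2)) * g'(-2)
= 2 * (-11) * 4
= -88

-88


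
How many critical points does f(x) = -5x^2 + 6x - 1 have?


Find where f'(x) = 0:
f'(x) = -10x + 6
Set f'(x) = 0:
-10x + 6 = 0
x = -6 / (-10) = 3/5
This is a linear equation in x, so there is exactly one solution.
Number of critical points: 1

1


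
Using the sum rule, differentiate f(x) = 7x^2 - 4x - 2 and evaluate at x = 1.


Differentiate term by term using power and sum rules:
f(x) = 7x^2 - 4x - 2
f'(x) = 14x - 4
Substitute x = 1:
f'(1) = 14 * 1 - 4
= 14 - 4
= 10

10


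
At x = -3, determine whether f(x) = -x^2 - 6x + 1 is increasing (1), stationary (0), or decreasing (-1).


Compute f'(x) to determine behavior:
f'(x) = -2x - 6
f'(-3) = -2 * (-3) - 6
= 6 - 6
= 0
Since f'(-3) = 0, the function is stationary (0)

0


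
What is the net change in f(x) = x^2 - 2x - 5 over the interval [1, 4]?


Net change = f(b) - f(a)
f(x) = x^2 - 2x - 5
Compute f(4):
f(4) = 1 * 4^2 - 2 * 4 - 5
= 16 - 8 - 5
= 3
Compute f(1):
f(1) = 1 * 1^2 - 2 * 1 - 5
= 1 - 2 - 5
= -6
Net change = 3 - (-6) = 9

9


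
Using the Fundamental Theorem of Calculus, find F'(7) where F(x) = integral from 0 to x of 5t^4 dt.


By the Fundamental Theorem of Calculus (Part 1):
If F(x) = integral from 0 to x of f(t) dt, then F'(x) = f(x)
Here f(t) = 5t^4
So F'(x) = 5x^4
Evaluate at x = 7:
F'(7) = 5 * 7^4
= 5 * 2401
= 12005

12005


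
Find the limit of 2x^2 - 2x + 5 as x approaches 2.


Since polynomials are continuous, we use direct substitution.
lim(x->2) of 2x^2 - 2x + 5
= 2 * 2^2 - 2 * 2 + 5
= 8 - 4 + 5
= 9

9


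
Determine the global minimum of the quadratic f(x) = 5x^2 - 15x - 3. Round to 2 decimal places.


For a quadratic f(x) = ax^2 + bx + c with a > 0, the minimum is at the vertex.
Vertex x-coordinate: x = -b/(2a)
x = -(-15) / (2 * 5)
x = 15/10 = 3/2
Substitute back to find the minimum value:
f(3/2) = 5 * (3/2)^2 - 15 * (3/2) - 3
= 45/4 - 45/2 - 3
= -57/4 = -14.25

-14.25


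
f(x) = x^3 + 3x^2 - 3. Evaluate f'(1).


Differentiate f(x) = x^3 + 3x^2 - 3 term by term:
f'(x) = 3x^2 + 6x
Substitute x = 1:
f'(1) = 3 * 1^2 + 6 * 1 + 0
= 3 + 6 + 0
= 9

9


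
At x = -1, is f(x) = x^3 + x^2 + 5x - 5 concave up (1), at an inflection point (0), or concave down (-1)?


Concavity is determined by the sign of f''(x).
f(x) = x^3 + x^2 + 5x - 5
f'(x) = 3x^2 + 2x + 5
f''(x) = 6x + 2
f''(-1) = 6 * (-1) + 2
= -6 + 2
= -4
Since f''(-1) < 0, the function is concave down (-1)

-1


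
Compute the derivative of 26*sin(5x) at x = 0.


Apply the chain rule to differentiate 26*sin(5x):
d/dx [26*sin(5x)]
= 26 * cos(5x) * d/dx(5x)
= 26 * 5 * cos(5x)
= 130 * cos(5x)
Evaluate at x = 0:
= 130 * cos(0)
= 130 * 1
= 130

130


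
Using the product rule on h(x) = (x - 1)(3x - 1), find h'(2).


Let u(x) = x - 1 and v(x) = 3x - 1
u'(x) = 1
v'(x) = 3
Product rule: h'(x) = u'(x)*v(x) + u(x)*v'(x)
= 1 * (3x - 1) + (x - 1) * 3
At x = 2:
u(2) = 1 * 2 - 1 = 1
v(2) = 3 * 2 - 1 = 5
h'(2) = 1 * 5 + 1 * 3
= 5 + 3
= 8

8


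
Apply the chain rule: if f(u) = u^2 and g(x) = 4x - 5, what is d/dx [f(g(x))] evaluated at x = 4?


Using the chain rule: (f(g(x)))' = f'(g(x)) * g'(x)
First, find g(4):
g(4) = 4 * 4 - 5 = 11
Next, f'(u) = 2u
And g'(x) = 4
So f'(g(4)) * g'(4)
= 2 * 11 * 4
= 88

88


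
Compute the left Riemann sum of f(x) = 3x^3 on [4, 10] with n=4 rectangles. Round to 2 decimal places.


Left Riemann sum uses left endpoints of each subinterval.
Interval: [4, 10], n = 4
dx = (10 - 4) / 4 = 3/2
Left endpoints: [4, 11/2, 7, 17/2]
f values: [192, 3993/8, 1029, 14739/8]
Sum = dx * (sum of f values)
= 3/2 * 7125/2
= 21375/4 = 5343.75

5343.75


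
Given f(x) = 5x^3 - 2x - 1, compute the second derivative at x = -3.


First derivative:
f'(x) = 15x^2 - 2
Second derivative:
f''(x) = 30x
Substitute x = -3:
f''(-3) = 30 * (-3) + 0
= -90 + 0
= -90

-90


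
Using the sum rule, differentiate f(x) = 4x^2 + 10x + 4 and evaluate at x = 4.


Differentiate term by term using power and sum rules:
f(x) = 4x^2 + 10x + 4
f'(x) = 8x + 10
Substitute x = 4:
f'(4) = 8 * 4 + 10
= 32 + 10
= 42

42


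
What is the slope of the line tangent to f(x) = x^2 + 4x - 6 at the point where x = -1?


The slope of the tangent line equals f'(x) at the point.
f(x) = x^2 + 4x - 6
f'(x) = 2x + 4
At x = -1:
f'(-1) = 2 * (-1) + 4
= -2 + 4
= 2

2


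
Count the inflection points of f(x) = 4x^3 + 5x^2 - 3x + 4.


Inflection points occur where f''(x) = 0 and concavity changes.
f(x) = 4x^3 + 5x^2 - 3x + 4
f'(x) = 12x^2 + 10x - 3
f''(x) = 24x + 10
Set f''(x) = 0:
24x + 10 = 0
x = -10 / 24 = -5/12
Since f''(x) is linear (degree 1), it changes sign at this point.
Therefore there is exactly 1 inflection point.

1


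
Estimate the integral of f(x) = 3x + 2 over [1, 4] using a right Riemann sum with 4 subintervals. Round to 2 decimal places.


Right Riemann sum uses right endpoints of each subinterval.
Interval: [1, 4], n = 4
dx = (4 - 1) / 4 = 3/4
Right endpoints: [7/4, 5/2, 13/4, 4]
f values: [29/4, 19/2, 47/4, 14]
Sum = dx * (sum of f values)
= 3/4 * 85/2
= 255/8 ≈ 31.88

31.88


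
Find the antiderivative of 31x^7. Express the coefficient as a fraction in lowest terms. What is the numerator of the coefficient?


Apply the power rule for integration:
integral of ax^n dx = a/(n+1) * x^(n+1) + C
integral of 31x^7 dx
= 31/8 * x^8 + C
The coefficient in lowest terms is 31/8, and its numerator is 31

31


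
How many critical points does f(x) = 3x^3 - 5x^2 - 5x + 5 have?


Find where f'(x) = 0:
f(x) = 3x^3 - 5x^2 - 5x + 5
f'(x) = 9x^2 - 10x - 5
This is a quadratic in x. Use the discriminant to count real roots.
Discriminant = (-10)^2 - 4 * 9 * (-5)
= 100 - (-180)
= 280
Since discriminant > 0, f'(x) = 0 has 2 real solutions.
Number of critical points: 2

2


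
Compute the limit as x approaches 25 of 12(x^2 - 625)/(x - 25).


Direct substitution gives 0/0, so we factor the numerator.
Factor: 12(x^2 - 625) = 12 * (x - 25)(x + 25)
Cancel the common factor (x - 25):
12(x^2 - 625)/(x - 25) = 12 * (x + 25)
Now substitute x = 25:
= 12 * (25 + 25) = 600

600


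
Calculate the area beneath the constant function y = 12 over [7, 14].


The area under a constant function y = 12 is a rectangle.
Width = 14 - 7 = 7
Height = 12
Area = width * height
= 7 * 12
= 84

84


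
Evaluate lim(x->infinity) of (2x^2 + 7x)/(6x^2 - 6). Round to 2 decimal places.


For limits at infinity with equal-degree polynomials,
we compare leading coefficients.
Numerator leading term: 2x^2
Denominator leading term: 6x^2
Divide both by x^2:
lim = (2 + 7/x) / (6 - 6/x^2)
As x -> infinity, the 1/x and 1/x^2 terms vanish:
= 2/6 = 1/3 ≈ 0.33

0.33


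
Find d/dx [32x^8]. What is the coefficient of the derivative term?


We apply the power rule: d/dx [ax^n] = a*n * x^(n-1)
d/dx [32x^8]
= 32 * 8 * x^(8-1)
= 256x^7
The coefficient is 256

256


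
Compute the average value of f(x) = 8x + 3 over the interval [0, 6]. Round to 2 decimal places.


Average value = 1/(b-a) * integral from a to b of f(x) dx
First compute the integral of 8x + 3:
F(x) = 4x^2 + 3x
F(6) = 4 * 36 + 3 * 6 = 162
F(0) = 4 * 0 + 3 * 0 = 0
Integral = 162 - 0 = 162
Average = 162 / (6 - 0) = 162 / 6
= 27 = 27.00

27.00


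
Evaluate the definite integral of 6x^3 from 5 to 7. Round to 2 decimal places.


Find the antiderivative of 6x^3:
F(x) = 6/4 * x^4
Apply the Fundamental Theorem of Calculus:
F(7) - F(5)
= 6/4 * 7^4 - 6/4 * 5^4
= 6/4 * (2401 - 625)
= 6/4 * 1776
= 2664 = 2664.00

2664.00


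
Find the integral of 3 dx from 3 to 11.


The integral of a constant k over [a, b] equals k * (b - a).
integral from 3 to 11 of 3 dx
= 3 * (11 - 3)
= 3 * 8
= 24

24


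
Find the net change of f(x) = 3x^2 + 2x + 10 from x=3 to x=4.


Net change = f(b) - f(a)
f(x) = 3x^2 + 2x + 10
Compute f(4):
f(4) = 3 * 4^2 + 2 * 4 + 10
= 48 + 8 + 10
= 66
Compute f(3):
f(3) = 3 * 3^2 + 2 * 3 + 10
= 27 + 6 + 10
= 43
Net change = 66 - 43 = 23

23


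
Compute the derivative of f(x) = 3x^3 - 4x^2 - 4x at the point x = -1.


Differentiate f(x) = 3x^3 - 4x^2 - 4x term by term:
f'(x) = 9x^2 - 8x - 4
Substitute x = -1:
f'(-1) = 9 * (-1)^2 - 8 * (-1) - 4
= 9 + 8 - 4
= 13

13


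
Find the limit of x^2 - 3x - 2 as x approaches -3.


Since polynomials are continuous, we use direct substitution.
lim(x->-3) of x^2 - 3x - 2
= 1 * (-3)^2 - 3 * (-3) - 2
= 9 + 9 - 2
= 16

16


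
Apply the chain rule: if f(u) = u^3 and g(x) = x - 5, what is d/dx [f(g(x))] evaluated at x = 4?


Using the chain rule: (f(g(x)))' = f'(g(x)) * g'(x)
First, find g(4):
g(4) = 1 * 4 - 5 = -1
Next, f'(u) = 3u^2
And g'(x) = 1
So f'(g(4)) * g'(4)
= 3 * (-1)^2 * 1
= 3 * 1 * 1
= 3

3


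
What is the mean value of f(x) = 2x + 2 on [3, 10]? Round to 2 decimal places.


Average value = 1/(b-a) * integral from a to b of f(x) dx
First compute the integral of 2x + 2:
F(x) = x^2 + 2x
F(10) = 1 * 100 + 2 * 10 = 120
F(3) = 1 * 9 + 2 * 3 = 15
Integral = 120 - 15 = 105
Average = 105 / (10 - 3) = 105 / 7
= 15 = 15.00

15.00


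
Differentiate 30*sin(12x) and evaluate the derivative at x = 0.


Apply the chain rule to differentiate 30*sin(12x):
d/dx [30*sin(12x)]
= 30 * cos(12x) * d/dx(12x)
= 30 * 12 * cos(12x)
= 360 * cos(12x)
Evaluate at x = 0:
= 360 * cos(0)
= 360 * 1
= 360

360


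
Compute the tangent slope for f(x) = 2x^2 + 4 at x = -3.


The slope of the tangent line equals f'(x) at the point.
f(x) = 2x^2 + 4
f'(x) = 4x
At x = -3:
f'(-3) = 4 * (-3) + 0
= -12 + 0
= -12

-12


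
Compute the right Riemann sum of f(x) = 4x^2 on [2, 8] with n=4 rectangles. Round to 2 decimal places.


Right Riemann sum uses right endpoints of each subinterval.
Interval: [2, 8], n = 4
dx = (8 - 2) / 4 = 3/2
Right endpoints: [7/2, 5, 13/2, 8]
f values: [49, 100, 169, 256]
Sum = dx * (sum of f values)
= 3/2 * 574
= 861 = 861.00

861.00
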